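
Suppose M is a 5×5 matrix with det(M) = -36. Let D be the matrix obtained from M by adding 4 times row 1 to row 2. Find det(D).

Adding a multiple of one row to another leaves the determinant unchanged.
det(D) = (1)·(-36) = -36

The determinant is -36.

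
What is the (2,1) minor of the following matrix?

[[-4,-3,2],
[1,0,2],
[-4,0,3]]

Delete row 2 and column 1; the remaining 2×2 submatrix is [-3 2; 0 3].
Its determinant is (-3)·3 − 2·0 = -9.

-9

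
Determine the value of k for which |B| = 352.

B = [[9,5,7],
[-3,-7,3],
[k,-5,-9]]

Expanding along the row containing k, det(B) is linear in k: det(B) = (64)·k + (672).
Set (64)·k + (672) = 352  ⇒  (64)·k = -320  ⇒  k = -5.

k = -5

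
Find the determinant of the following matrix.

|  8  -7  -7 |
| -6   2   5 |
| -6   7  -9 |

The determinant is 374.

Expand along row 1:
  + 8 · |2 5; 7 -9| = 8·(-18 − 35) = -424
  − (-7) · |-6 5; -6 -9| = −(-7)·(54 − (-30)) = 588
  + (-7) · |-6 2; -6 7| = (-7)·(-42 − (-12)) = 210
Sum: (-424) + (588) + (210) = 374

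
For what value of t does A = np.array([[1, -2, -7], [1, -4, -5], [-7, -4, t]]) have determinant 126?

t = 4

Expanding along the column containing t, det(A) is linear in t: det(A) = (-2)·t + (134).
Set (-2)·t + (134) = 126  ⇒  (-2)·t = -8  ⇒  t = 4.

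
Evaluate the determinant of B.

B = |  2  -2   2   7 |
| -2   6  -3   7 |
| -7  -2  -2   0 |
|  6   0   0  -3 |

Expand along row 4 (it has 2 zeros):
  − (6) · M_41   where M_41 = det([-2 2 7; 6 -3 7; -2 -2 0]) = -182
  + (-3) · M_44   where M_44 = det([2 -2 2; -2 6 -3; -7 -2 -2]) = 22
det = (-1)·(6)·(-182) + (+1)·(-3)·(22) = 1026

det(B) = 1026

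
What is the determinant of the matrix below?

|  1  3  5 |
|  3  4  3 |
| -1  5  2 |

Expand along column 1:
  + 1 · |4 3; 5 2| = 1·(8 − 15) = -7
  − 3 · |3 5; 5 2| = −3·(6 − 25) = 57
  + (-1) · |3 5; 4 3| = (-1)·(9 − 20) = 11
Sum: (-7) + (57) + (11) = 61

61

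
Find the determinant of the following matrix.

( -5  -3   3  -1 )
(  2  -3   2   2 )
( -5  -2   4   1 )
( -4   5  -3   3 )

Expand along row 1:
  + (-5) · M_11   where M_11 = det([-3 2 2; -2 4 1; 5 -3 3]) = -51
  − (-3) · M_12   where M_12 = det([2 2 2; -5 4 1; -4 -3 3]) = 114
  + (3) · M_13   where M_13 = det([2 -3 2; -5 -2 1; -4 5 3]) = -121
  − (-1) · M_14   where M_14 = det([2 -3 2; -5 -2 4; -4 5 -3]) = -1
det = (+1)·(-5)·(-51) + (-1)·(-3)·(114) + (+1)·(3)·(-121) + (-1)·(-1)·(-1) = 233

233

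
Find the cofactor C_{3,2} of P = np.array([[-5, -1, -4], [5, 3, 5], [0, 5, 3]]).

5

Delete row 3 and column 2; the remaining 2×2 submatrix is [-5 -4; 5 5].
Its determinant is (-5)·5 − (-4)·5 = -5.
The cofactor carries sign (−1)^(3+2) = −1, so C_{3,2} = −(-5) = 5.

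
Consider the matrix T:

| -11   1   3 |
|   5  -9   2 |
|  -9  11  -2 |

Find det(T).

Expand along row 1:
  + (-11) · |-9 2; 11 -2| = (-11)·(18 − 22) = 44
  − 1 · |5 2; -9 -2| = −1·(-10 − (-18)) = -8
  + 3 · |5 -9; -9 11| = 3·(55 − 81) = -78
Sum: (44) + (-8) + (-78) = -42

-42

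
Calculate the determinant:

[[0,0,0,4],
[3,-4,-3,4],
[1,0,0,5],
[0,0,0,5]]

Expand along row 1 (it has 3 zeros):
  − (4) · M_14   where M_14 = det([3 -4 -3; 1 0 0; 0 0 0]) = 0
det = (-1)·(4)·(0) = 0

0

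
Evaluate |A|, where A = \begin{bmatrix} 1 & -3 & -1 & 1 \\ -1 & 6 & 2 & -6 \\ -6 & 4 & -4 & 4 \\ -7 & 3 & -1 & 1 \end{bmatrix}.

det(A) = 272

Expand along row 1:
  + (1) · M_11   where M_11 = det([6 2 -6; 4 -4 4; 3 -1 1]) = -32
  − (-3) · M_12   where M_12 = det([-1 2 -6; -6 -4 4; -7 -1 1]) = 88
  + (-1) · M_13   where M_13 = det([-1 6 -6; -6 4 4; -7 3 1]) = -184
  − (1) · M_14   where M_14 = det([-1 6 2; -6 4 -4; -7 3 -1]) = 144
det = (+1)·(1)·(-32) + (-1)·(-3)·(88) + (+1)·(-1)·(-184) + (-1)·(1)·(144) = 272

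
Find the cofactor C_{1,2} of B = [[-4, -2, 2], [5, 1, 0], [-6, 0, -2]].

10

Delete row 1 and column 2; the remaining 2×2 submatrix is [5 0; -6 -2].
Its determinant is 5·(-2) − 0·(-6) = -10.
The cofactor carries sign (−1)^(1+2) = −1, so C_{1,2} = −(-10) = 10.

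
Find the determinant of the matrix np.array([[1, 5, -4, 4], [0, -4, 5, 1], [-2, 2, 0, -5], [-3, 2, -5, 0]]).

The determinant is -353.

Expand along row 2 (it has 1 zero):
  + (-4) · M_22   where M_22 = det([1 -4 4; -2 0 -5; -3 -5 0]) = -45
  − (5) · M_23   where M_23 = det([1 5 4; -2 2 -5; -3 2 0]) = 93
  + (1) · M_24   where M_24 = det([1 5 -4; -2 2 0; -3 2 -5]) = -68
det = (+1)·(-4)·(-45) + (-1)·(5)·(93) + (+1)·(1)·(-68) = -353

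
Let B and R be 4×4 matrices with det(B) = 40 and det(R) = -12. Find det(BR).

The determinant is -480.

det(BR) = det(B)·det(R) = (40)·(-12) = -480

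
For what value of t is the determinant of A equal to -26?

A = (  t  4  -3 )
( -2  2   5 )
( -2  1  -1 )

Expanding along the column containing t, det(A) is linear in t: det(A) = (-7)·t + (-54).
Set (-7)·t + (-54) = -26  ⇒  (-7)·t = 28  ⇒  t = -4.

-4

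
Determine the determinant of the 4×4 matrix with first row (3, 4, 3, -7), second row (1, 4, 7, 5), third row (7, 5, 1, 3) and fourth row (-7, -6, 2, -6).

Expand along row 1:
  + (3) · M_11   where M_11 = det([4 7 5; 5 1 3; -6 2 -6]) = 116
  − (4) · M_12   where M_12 = det([1 7 5; 7 1 3; -7 2 -6]) = 240
  + (3) · M_13   where M_13 = det([1 4 5; 7 5 3; -7 -6 -6]) = 37
  − (-7) · M_14   where M_14 = det([1 4 7; 7 5 1; -7 -6 2]) = -117
det = (+1)·(3)·(116) + (-1)·(4)·(240) + (+1)·(3)·(37) + (-1)·(-7)·(-117) = -1320

-1320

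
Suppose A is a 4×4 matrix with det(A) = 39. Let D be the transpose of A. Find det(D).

39

det(Aᵀ) = det(A).
det(D) = (1)·(39) = 39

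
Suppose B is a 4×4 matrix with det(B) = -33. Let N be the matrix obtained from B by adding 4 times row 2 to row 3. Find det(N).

det(N) = -33

Adding a multiple of one row to another leaves the determinant unchanged.
det(N) = (1)·(-33) = -33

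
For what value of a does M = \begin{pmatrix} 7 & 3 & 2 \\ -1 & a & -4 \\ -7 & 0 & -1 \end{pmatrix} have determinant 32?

Expanding along the row containing a, det(M) is linear in a: det(M) = (7)·a + (81).
Set (7)·a + (81) = 32  ⇒  (7)·a = -49  ⇒  a = -7.

a = -7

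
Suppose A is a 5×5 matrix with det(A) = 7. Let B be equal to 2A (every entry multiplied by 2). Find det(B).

det(B) = 224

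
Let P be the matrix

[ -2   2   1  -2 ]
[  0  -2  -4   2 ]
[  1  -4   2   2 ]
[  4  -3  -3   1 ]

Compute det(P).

|P| = -92

Expand along row 2 (it has 1 zero):
  + (-2) · M_22   where M_22 = det([-2 1 -2; 1 2 2; 4 -3 1]) = 13
  − (-4) · M_23   where M_23 = det([-2 2 -2; 1 -4 2; 4 -3 1]) = -16
  + (2) · M_24   where M_24 = det([-2 2 1; 1 -4 2; 4 -3 -3]) = -1
det = (+1)·(-2)·(13) + (-1)·(-4)·(-16) + (+1)·(2)·(-1) = -92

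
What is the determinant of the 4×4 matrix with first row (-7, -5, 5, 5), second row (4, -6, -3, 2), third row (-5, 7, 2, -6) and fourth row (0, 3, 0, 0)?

The determinant is -189.

Expand along row 4 (it has 3 zeros):
  + (3) · M_42   where M_42 = det([-7 5 5; 4 -3 2; -5 2 -6]) = -63
det = (+1)·(3)·(-63) = -189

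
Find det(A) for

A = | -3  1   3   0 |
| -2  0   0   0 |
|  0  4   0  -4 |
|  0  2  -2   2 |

Expand along row 2 (it has 3 zeros):
  − (-2) · M_21   where M_21 = det([1 3 0; 4 0 -4; 2 -2 2]) = -56
det = (-1)·(-2)·(-56) = -112

-112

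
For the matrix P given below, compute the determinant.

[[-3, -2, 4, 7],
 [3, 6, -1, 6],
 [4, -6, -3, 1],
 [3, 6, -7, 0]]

-2136

Expand along row 4 (it has 1 zero):
  − (3) · M_41   where M_41 = det([-2 4 7; 6 -1 6; -6 -3 1]) = -370
  + (6) · M_42   where M_42 = det([-3 4 7; 3 -1 6; 4 -3 1]) = -2
  − (-7) · M_43   where M_43 = det([-3 -2 7; 3 6 6; 4 -6 1]) = -462
det = (-1)·(3)·(-370) + (+1)·(6)·(-2) + (-1)·(-7)·(-462) = -2136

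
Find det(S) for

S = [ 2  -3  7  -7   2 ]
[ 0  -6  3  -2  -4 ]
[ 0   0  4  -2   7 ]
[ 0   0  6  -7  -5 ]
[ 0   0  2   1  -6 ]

|S| = -3312

S is block upper-triangular with a 2×2 block and a 3×3 block on the diagonal, so its determinant equals the product of the determinants of the diagonal blocks.
det of the 2×2 block = -12
det of the 3×3 block = 276
det = (-12)·(276) = -3312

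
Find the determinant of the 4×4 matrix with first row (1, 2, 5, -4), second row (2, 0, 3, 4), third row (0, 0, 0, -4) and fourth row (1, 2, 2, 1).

Expand along row 3 (it has 3 zeros):
  − (-4) · M_34   where M_34 = det([1 2 5; 2 0 3; 1 2 2]) = 12
det = (-1)·(-4)·(12) = 48

48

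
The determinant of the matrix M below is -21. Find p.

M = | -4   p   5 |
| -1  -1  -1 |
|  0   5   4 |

Expanding along the column containing p, det(M) is linear in p: det(M) = (4)·p + (-29).
Set (4)·p + (-29) = -21  ⇒  (4)·p = 8  ⇒  p = 2.

2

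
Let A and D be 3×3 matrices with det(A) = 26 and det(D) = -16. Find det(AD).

The determinant is -416.

det(AD) = det(A)·det(D) = (26)·(-16) = -416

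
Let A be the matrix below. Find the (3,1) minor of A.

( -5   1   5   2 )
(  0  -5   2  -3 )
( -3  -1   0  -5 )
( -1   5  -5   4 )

48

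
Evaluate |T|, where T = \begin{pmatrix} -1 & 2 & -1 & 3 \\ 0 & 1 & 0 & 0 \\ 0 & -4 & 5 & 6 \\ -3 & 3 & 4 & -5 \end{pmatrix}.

Expand along row 2 (it has 3 zeros):
  + (1) · M_22   where M_22 = det([-1 -1 3; 0 5 6; -3 4 -5]) = 112
det = (+1)·(1)·(112) = 112

The determinant is 112.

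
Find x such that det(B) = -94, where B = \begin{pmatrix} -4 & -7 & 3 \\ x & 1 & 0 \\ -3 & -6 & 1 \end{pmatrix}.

x = 9

Expanding along the column containing x, det(B) is linear in x: det(B) = (-11)·x + (5).
Set (-11)·x + (5) = -94  ⇒  (-11)·x = -99  ⇒  x = 9.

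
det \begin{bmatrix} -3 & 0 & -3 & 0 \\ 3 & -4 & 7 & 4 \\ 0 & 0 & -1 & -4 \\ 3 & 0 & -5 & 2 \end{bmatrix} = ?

Expand along column 2 (it has 3 zeros):
  + (-4) · M_22   where M_22 = det([-3 -3 0; 0 -1 -4; 3 -5 2]) = 102
det = (+1)·(-4)·(102) = -408

-408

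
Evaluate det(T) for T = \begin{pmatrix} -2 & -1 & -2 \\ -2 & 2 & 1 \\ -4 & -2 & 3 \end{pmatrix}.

-42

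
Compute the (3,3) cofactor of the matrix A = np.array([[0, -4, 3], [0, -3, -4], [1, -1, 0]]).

The cofactor is 0.

Delete row 3 and column 3; the remaining 2×2 submatrix is [0 -4; 0 -3].
Its determinant is 0·(-3) − (-4)·0 = 0.
The cofactor carries sign (−1)^(3+3) = +1, so C_{3,3} = +(0) = 0.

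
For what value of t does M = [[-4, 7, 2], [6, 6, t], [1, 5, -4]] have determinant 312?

t = 0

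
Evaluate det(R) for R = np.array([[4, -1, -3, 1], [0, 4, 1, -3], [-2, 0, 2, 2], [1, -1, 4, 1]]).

-166

Expand along row 2 (it has 1 zero):
  + (4) · M_22   where M_22 = det([4 -3 1; -2 2 2; 1 4 1]) = -46
  − (1) · M_23   where M_23 = det([4 -1 1; -2 0 2; 1 -1 1]) = 6
  + (-3) · M_24   where M_24 = det([4 -1 -3; -2 0 2; 1 -1 4]) = -8
det = (+1)·(4)·(-46) + (-1)·(1)·(6) + (+1)·(-3)·(-8) = -166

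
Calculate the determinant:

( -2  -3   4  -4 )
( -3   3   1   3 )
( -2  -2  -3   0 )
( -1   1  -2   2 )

-3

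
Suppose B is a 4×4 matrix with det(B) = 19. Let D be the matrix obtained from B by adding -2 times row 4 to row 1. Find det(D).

Adding a multiple of one row to another leaves the determinant unchanged.
det(D) = (1)·(19) = 19

det(D) = 19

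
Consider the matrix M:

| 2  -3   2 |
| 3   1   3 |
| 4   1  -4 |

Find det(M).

-88

Expand along column 1:
  + 2 · |1 3; 1 -4| = 2·(-4 − 3) = -14
  − 3 · |-3 2; 1 -4| = −3·(12 − 2) = -30
  + 4 · |-3 2; 1 3| = 4·(-9 − 2) = -44
Sum: (-14) + (-30) + (-44) = -88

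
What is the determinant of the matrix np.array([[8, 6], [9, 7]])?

det = 8·7 − 6·9 = 56 − 54 = 2

The determinant is 2.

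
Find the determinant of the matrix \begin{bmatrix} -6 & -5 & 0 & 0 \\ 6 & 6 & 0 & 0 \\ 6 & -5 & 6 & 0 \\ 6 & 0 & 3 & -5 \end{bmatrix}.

The matrix is block lower-triangular with a 2×2 block and a 2×2 block on the diagonal, so its determinant equals the product of the determinants of the diagonal blocks.
det of the 2×2 block = -6
det of the 2×2 block = -30
det = (-6)·(-30) = 180

180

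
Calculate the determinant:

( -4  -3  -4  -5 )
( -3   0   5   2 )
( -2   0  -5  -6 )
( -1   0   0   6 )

Expand along column 2 (it has 3 zeros):
  − (-3) · M_12   where M_12 = det([-3 5 2; -2 -5 -6; -1 0 6]) = 170
det = (-1)·(-3)·(170) = 510

510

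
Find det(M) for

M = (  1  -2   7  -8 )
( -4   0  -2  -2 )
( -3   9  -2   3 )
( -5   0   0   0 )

Expand along row 4 (it has 3 zeros):
  − (-5) · M_41   where M_41 = det([-2 7 -8; 0 -2 -2; 9 -2 3]) = -250
det = (-1)·(-5)·(-250) = -1250

-1250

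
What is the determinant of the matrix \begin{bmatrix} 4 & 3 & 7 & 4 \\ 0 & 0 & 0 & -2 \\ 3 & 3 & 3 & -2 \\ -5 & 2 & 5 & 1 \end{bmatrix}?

-186

Expand along row 2 (it has 3 zeros):
  + (-2) · M_24   where M_24 = det([4 3 7; 3 3 3; -5 2 5]) = 93
det = (+1)·(-2)·(93) = -186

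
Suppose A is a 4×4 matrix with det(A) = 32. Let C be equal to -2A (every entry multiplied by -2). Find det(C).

512

For a 4×4 matrix, det(-2A) = (-2)^4·det(A) = 16·det(A).
det(C) = (16)·(32) = 512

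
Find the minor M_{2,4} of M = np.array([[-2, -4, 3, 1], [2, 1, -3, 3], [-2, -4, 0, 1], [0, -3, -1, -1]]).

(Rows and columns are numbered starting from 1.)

Delete row 2 and column 4; the remaining 3×3 submatrix is [-2 -4 3; -2 -4 0; 0 -3 -1].
Its determinant is 18.

18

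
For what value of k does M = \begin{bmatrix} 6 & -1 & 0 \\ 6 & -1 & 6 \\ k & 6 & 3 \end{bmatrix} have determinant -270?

Expanding along the column containing k, det(M) is linear in k: det(M) = (-6)·k + (-216).
Set (-6)·k + (-216) = -270  ⇒  (-6)·k = -54  ⇒  k = 9.

k = 9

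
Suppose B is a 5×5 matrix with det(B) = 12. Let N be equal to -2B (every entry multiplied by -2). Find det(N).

|N| = -384

For a 5×5 matrix, det(-2B) = (-2)^5·det(B) = -32·det(B).
det(N) = (-32)·(12) = -384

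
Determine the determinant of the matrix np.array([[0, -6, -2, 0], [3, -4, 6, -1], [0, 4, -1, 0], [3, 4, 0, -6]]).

Expand along row 1 (it has 2 zeros):
  − (-6) · M_12   where M_12 = det([3 6 -1; 0 -1 0; 3 0 -6]) = 15
  + (-2) · M_13   where M_13 = det([3 -4 -1; 0 4 0; 3 4 -6]) = -60
det = (-1)·(-6)·(15) + (+1)·(-2)·(-60) = 210

210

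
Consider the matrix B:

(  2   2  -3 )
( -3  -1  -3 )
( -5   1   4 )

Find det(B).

76

Expand along row 1:
  + 2 · |-1 -3; 1 4| = 2·(-4 − (-3)) = -2
  − 2 · |-3 -3; -5 4| = −2·(-12 − 15) = 54
  + (-3) · |-3 -1; -5 1| = (-3)·(-3 − 5) = 24
Sum: (-2) + (54) + (24) = 76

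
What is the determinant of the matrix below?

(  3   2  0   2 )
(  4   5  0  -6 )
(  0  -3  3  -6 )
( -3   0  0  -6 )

72

Expand along column 3 (it has 3 zeros):
  + (3) · M_33   where M_33 = det([3 2 2; 4 5 -6; -3 0 -6]) = 24
det = (+1)·(3)·(24) = 72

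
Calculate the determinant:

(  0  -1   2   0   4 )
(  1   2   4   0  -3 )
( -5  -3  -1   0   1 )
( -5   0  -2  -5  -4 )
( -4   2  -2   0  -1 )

The determinant is -2075.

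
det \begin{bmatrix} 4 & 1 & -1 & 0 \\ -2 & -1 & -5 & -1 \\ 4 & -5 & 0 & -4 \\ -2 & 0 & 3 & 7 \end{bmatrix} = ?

Expand along row 1 (it has 1 zero):
  + (4) · M_11   where M_11 = det([-1 -5 -1; -5 0 -4; 0 3 7]) = -172
  − (1) · M_12   where M_12 = det([-2 -5 -1; 4 0 -4; -2 3 7]) = 64
  + (-1) · M_13   where M_13 = det([-2 -1 -1; 4 -5 -4; -2 0 7]) = 100
det = (+1)·(4)·(-172) + (-1)·(1)·(64) + (+1)·(-1)·(100) = -852

The determinant is -852.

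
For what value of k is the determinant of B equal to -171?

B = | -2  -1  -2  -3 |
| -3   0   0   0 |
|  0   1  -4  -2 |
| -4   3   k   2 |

9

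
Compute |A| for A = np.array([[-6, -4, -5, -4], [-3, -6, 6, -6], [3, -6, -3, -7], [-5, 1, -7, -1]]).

Expand along row 1:
  + (-6) · M_11   where M_11 = det([-6 6 -6; -6 -3 -7; 1 -7 -1]) = -72
  − (-4) · M_12   where M_12 = det([-3 6 -6; 3 -3 -7; -5 -7 -1]) = 582
  + (-5) · M_13   where M_13 = det([-3 -6 -6; 3 -6 -7; -5 1 -1]) = -105
  − (-4) · M_14   where M_14 = det([-3 -6 6; 3 -6 -3; -5 1 -7]) = -513
det = (+1)·(-6)·(-72) + (-1)·(-4)·(582) + (+1)·(-5)·(-105) + (-1)·(-4)·(-513) = 1233

1233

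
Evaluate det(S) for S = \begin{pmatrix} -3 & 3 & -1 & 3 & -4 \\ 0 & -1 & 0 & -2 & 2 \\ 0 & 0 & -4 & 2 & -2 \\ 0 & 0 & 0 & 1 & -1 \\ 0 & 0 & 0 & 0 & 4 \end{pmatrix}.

S is upper triangular, so det(S) is the product of the diagonal entries:
det = (-3) · (-1) · (-4) · (1) · (4) = -48

det(S) = -48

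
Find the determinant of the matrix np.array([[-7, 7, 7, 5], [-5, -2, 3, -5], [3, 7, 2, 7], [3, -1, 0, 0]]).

Expand along row 4 (it has 2 zeros):
  − (3) · M_41   where M_41 = det([7 7 5; -2 3 -5; 7 2 7]) = -55
  + (-1) · M_42   where M_42 = det([-7 7 5; -5 3 -5; 3 2 7]) = -172
det = (-1)·(3)·(-55) + (+1)·(-1)·(-172) = 337

337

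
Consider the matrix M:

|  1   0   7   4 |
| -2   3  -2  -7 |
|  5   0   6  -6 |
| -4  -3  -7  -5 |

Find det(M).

Expand along column 2 (it has 2 zeros):
  + (3) · M_22   where M_22 = det([1 7 4; 5 6 -6; -4 -7 -5]) = 227
  + (-3) · M_42   where M_42 = det([1 7 4; -2 -2 -7; 5 6 -6]) = -283
det = (+1)·(3)·(227) + (+1)·(-3)·(-283) = 1530

1530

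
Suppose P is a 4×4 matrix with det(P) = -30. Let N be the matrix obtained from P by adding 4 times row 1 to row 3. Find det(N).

Adding a multiple of one row to another leaves the determinant unchanged.
det(N) = (1)·(-30) = -30

|N| = -30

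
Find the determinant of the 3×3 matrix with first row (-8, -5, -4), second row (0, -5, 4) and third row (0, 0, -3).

The matrix is upper triangular, so the determinant is the product of the diagonal entries:
det = (-8) · (-5) · (-3) = -120

The determinant is -120.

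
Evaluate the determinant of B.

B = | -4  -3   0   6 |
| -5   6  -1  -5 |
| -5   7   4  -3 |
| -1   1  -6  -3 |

The determinant is -296.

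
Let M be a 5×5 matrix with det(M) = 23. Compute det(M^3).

12167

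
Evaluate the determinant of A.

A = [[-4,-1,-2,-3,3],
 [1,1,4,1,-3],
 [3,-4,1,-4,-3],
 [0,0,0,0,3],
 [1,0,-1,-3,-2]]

Expand along row 4 (it has 4 zeros):
  − (3) · M_45   where M_45 = det([-4 -1 -2 -3; 1 1 4 1; 3 -4 1 -4; 1 0 -1 -3]) = 243
det = (-1)·(3)·(243) = -729

-729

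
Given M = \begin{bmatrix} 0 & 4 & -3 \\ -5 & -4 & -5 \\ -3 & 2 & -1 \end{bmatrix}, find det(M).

The determinant is 106.

Expand along column 1:
  − (-5) · |4 -3; 2 -1| = −(-5)·(-4 − (-6)) = 10
  + (-3) · |4 -3; -4 -5| = (-3)·(-20 − 12) = 96
Sum: (10) + (96) = 106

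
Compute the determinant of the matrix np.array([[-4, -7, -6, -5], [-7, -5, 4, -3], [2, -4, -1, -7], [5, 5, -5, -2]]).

2198

Expand along row 1:
  + (-4) · M_11   where M_11 = det([-5 4 -3; -4 -1 -7; 5 -5 -2]) = -82
  − (-7) · M_12   where M_12 = det([-7 4 -3; 2 -1 -7; 5 -5 -2]) = 122
  + (-6) · M_13   where M_13 = det([-7 -5 -3; 2 -4 -7; 5 5 -2]) = -236
  − (-5) · M_14   where M_14 = det([-7 -5 4; 2 -4 -1; 5 5 -5]) = -80
det = (+1)·(-4)·(-82) + (-1)·(-7)·(122) + (+1)·(-6)·(-236) + (-1)·(-5)·(-80) = 2198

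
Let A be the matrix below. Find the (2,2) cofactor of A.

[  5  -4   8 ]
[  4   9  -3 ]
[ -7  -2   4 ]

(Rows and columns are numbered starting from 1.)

Delete row 2 and column 2; the remaining 2×2 submatrix is [5 8; -7 4].
Its determinant is 5·4 − 8·(-7) = 76.
The cofactor carries sign (−1)^(2+2) = +1, so C_{2,2} = +(76) = 76.

76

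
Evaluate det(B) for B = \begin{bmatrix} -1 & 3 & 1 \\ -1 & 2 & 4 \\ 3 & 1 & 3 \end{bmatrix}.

36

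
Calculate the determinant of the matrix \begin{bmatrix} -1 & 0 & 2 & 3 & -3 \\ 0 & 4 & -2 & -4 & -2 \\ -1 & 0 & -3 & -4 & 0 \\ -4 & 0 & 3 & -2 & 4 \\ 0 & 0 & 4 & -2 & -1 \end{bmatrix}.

Expand along column 2 (it has 4 zeros):
  + (4) · M_22   where M_22 = det([-1 2 3 -3; -1 -3 -4 0; -4 3 -2 4; 0 4 -2 -1]) = 445
det = (+1)·(4)·(445) = 1780

The determinant is 1780.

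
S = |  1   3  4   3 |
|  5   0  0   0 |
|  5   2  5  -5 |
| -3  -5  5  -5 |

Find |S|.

|S| = -1225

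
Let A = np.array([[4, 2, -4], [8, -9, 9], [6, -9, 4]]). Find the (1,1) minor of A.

45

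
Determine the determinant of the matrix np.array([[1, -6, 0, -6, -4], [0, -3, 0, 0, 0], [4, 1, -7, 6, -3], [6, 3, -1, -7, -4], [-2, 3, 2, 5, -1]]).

Expand along row 2 (it has 4 zeros):
  + (-3) · M_22   where M_22 = det([1 0 -6 -4; 4 -7 6 -3; 6 -1 -7 -4; -2 2 5 -1]) = 1114
det = (+1)·(-3)·(1114) = -3342

-3342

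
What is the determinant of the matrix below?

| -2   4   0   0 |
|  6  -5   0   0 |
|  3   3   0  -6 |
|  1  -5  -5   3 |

The determinant is 420.

The matrix is block lower-triangular with a 2×2 block and a 2×2 block on the diagonal, so its determinant equals the product of the determinants of the diagonal blocks.
det of the 2×2 block = -14
det of the 2×2 block = -30
det = (-14)·(-30) = 420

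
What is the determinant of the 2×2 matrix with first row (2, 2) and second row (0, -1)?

det = 2·(-1) − 2·0 = -2 − 0 = -2

-2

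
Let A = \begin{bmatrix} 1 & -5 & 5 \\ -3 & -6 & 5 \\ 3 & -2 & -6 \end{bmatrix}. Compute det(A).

The determinant is 181.

Expand along column 1:
  + 1 · |-6 5; -2 -6| = 1·(36 − (-10)) = 46
  − (-3) · |-5 5; -2 -6| = −(-3)·(30 − (-10)) = 120
  + 3 · |-5 5; -6 5| = 3·(-25 − (-30)) = 15
Sum: (46) + (120) + (15) = 181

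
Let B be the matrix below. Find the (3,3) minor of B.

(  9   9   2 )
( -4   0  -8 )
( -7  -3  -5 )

Delete row 3 and column 3; the remaining 2×2 submatrix is [9 9; -4 0].
Its determinant is 9·0 − 9·(-4) = 36.

The minor is 36.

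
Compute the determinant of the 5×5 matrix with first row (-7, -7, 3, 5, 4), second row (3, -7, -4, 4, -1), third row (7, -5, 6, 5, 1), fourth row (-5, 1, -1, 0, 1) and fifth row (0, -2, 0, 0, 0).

Expand along row 5 (it has 4 zeros):
  − (-2) · M_52   where M_52 = det([-7 3 5 4; 3 -4 4 -1; 7 6 5 1; -5 -1 0 1]) = -53
det = (-1)·(-2)·(-53) = -106

-106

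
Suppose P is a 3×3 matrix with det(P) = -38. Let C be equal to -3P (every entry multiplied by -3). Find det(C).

1026

For a 3×3 matrix, det(-3P) = (-3)^3·det(P) = -27·det(P).
det(C) = (-27)·(-38) = 1026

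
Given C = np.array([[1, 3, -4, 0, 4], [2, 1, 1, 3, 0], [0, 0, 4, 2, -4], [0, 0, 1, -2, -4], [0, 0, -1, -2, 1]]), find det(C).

C is block upper-triangular with a 2×2 block and a 3×3 block on the diagonal, so its determinant equals the product of the determinants of the diagonal blocks.
det of the 2×2 block = -5
det of the 3×3 block = -18
det = (-5)·(-18) = 90

det(C) = 90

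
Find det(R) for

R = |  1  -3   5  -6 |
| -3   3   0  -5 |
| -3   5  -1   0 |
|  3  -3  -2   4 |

56

Expand along row 2 (it has 1 zero):
  − (-3) · M_21   where M_21 = det([-3 5 -6; 5 -1 0; -3 -2 4]) = -10
  + (3) · M_22   where M_22 = det([1 5 -6; -3 -1 0; 3 -2 4]) = 2
  + (-5) · M_24   where M_24 = det([1 -3 5; -3 5 -1; 3 -3 -2]) = -16
det = (-1)·(-3)·(-10) + (+1)·(3)·(2) + (+1)·(-5)·(-16) = 56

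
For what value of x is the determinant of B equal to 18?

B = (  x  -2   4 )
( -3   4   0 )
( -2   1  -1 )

2

Expanding along the column containing x, det(B) is linear in x: det(B) = (-4)·x + (26).
Set (-4)·x + (26) = 18  ⇒  (-4)·x = -8  ⇒  x = 2.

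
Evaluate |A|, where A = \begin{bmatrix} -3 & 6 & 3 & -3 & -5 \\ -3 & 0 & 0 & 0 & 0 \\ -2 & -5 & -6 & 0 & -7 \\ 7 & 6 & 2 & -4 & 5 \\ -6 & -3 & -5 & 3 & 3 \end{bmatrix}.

Expand along row 2 (it has 4 zeros):
  − (-3) · M_21   where M_21 = det([6 3 -3 -5; -5 -6 0 -7; 6 2 -4 5; -3 -5 3 3]) = 1178
det = (-1)·(-3)·(1178) = 3534

|A| = 3534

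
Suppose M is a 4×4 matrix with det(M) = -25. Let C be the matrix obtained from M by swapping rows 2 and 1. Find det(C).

Swapping two rows multiplies the determinant by −1.
det(C) = (-1)·(-25) = 25

25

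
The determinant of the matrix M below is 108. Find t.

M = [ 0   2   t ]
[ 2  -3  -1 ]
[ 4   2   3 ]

Expanding along the row containing t, det(M) is linear in t: det(M) = (16)·t + (-20).
Set (16)·t + (-20) = 108  ⇒  (16)·t = 128  ⇒  t = 8.

8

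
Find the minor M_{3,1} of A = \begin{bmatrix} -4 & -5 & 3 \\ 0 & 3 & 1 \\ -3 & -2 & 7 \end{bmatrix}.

Delete row 3 and column 1; the remaining 2×2 submatrix is [-5 3; 3 1].
Its determinant is (-5)·1 − 3·3 = -14.

-14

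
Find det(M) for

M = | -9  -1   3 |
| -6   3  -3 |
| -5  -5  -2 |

Expand along row 1:
  + (-9) · |3 -3; -5 -2| = (-9)·(-6 − 15) = 189
  − (-1) · |-6 -3; -5 -2| = −(-1)·(12 − 15) = -3
  + 3 · |-6 3; -5 -5| = 3·(30 − (-15)) = 135
Sum: (189) + (-3) + (135) = 321

321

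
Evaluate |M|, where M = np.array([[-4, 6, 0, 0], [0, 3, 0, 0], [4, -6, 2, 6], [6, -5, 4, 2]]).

M is block lower-triangular with a 2×2 block and a 2×2 block on the diagonal, so its determinant equals the product of the determinants of the diagonal blocks.
det of the 2×2 block = -12
det of the 2×2 block = -20
det = (-12)·(-20) = 240

The determinant is 240.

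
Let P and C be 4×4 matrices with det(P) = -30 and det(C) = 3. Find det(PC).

-90

det(PC) = det(P)·det(C) = (-30)·(3) = -90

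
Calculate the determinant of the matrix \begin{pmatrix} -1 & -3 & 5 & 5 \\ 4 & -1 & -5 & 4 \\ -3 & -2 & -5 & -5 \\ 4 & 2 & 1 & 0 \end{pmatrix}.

Expand along row 4 (it has 1 zero):
  − (4) · M_41   where M_41 = det([-3 5 5; -1 -5 4; -2 -5 -5]) = -225
  + (2) · M_42   where M_42 = det([-1 5 5; 4 -5 4; -3 -5 -5]) = -180
  − (1) · M_43   where M_43 = det([-1 -3 5; 4 -1 4; -3 -2 -5]) = -92
det = (-1)·(4)·(-225) + (+1)·(2)·(-180) + (-1)·(1)·(-92) = 632

632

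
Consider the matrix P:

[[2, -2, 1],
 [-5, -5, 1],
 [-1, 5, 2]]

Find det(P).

|P| = -78

Expand along column 1:
  + 2 · |-5 1; 5 2| = 2·(-10 − 5) = -30
  − (-5) · |-2 1; 5 2| = −(-5)·(-4 − 5) = -45
  + (-1) · |-2 1; -5 1| = (-1)·(-2 − (-5)) = -3
Sum: (-30) + (-45) + (-3) = -78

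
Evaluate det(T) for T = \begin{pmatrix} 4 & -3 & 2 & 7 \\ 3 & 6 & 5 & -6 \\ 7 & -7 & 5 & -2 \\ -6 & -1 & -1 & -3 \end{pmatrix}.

Expand along row 1:
  + (4) · M_11   where M_11 = det([6 5 -6; -7 5 -2; -1 -1 -3]) = -269
  − (-3) · M_12   where M_12 = det([3 5 -6; 7 5 -2; -6 -1 -3]) = -24
  + (2) · M_13   where M_13 = det([3 6 -6; 7 -7 -2; -6 -1 -3]) = 549
  − (7) · M_14   where M_14 = det([3 6 5; 7 -7 5; -6 -1 -1]) = -347
det = (+1)·(4)·(-269) + (-1)·(-3)·(-24) + (+1)·(2)·(549) + (-1)·(7)·(-347) = 2379

2379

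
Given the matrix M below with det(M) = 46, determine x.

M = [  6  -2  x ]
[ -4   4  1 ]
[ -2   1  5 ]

Expanding along the row containing x, det(M) is linear in x: det(M) = (4)·x + (78).
Set (4)·x + (78) = 46  ⇒  (4)·x = -32  ⇒  x = -8.

x = -8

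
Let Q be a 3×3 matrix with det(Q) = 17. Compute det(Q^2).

289

det(Q^2) = (det Q)^2 = (17)^2 = 289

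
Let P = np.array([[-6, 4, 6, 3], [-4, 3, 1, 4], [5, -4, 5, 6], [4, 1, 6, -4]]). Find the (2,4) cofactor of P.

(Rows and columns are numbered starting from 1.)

Delete row 2 and column 4; the remaining 3×3 submatrix is [-6 4 6; 5 -4 5; 4 1 6].
Its determinant is 260.
The cofactor carries sign (−1)^(2+4) = +1, so C_{2,4} = +(260) = 260.

260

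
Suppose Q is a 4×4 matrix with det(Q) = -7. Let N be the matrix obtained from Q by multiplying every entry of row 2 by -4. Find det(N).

28

Scaling one row by -4 multiplies the determinant by -4.
det(N) = (-4)·(-7) = 28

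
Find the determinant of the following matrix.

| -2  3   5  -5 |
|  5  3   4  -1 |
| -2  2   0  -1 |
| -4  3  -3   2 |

Expand along row 3 (it has 1 zero):
  + (-2) · M_31   where M_31 = det([3 5 -5; 3 4 -1; 3 -3 2]) = 75
  − (2) · M_32   where M_32 = det([-2 5 -5; 5 4 -1; -4 -3 2]) = -45
  − (-1) · M_34   where M_34 = det([-2 3 5; 5 3 4; -4 3 -3]) = 174
det = (+1)·(-2)·(75) + (-1)·(2)·(-45) + (-1)·(-1)·(174) = 114

114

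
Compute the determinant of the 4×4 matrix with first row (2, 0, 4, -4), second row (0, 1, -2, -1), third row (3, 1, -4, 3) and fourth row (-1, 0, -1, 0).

Expand along row 4 (it has 2 zeros):
  − (-1) · M_41   where M_41 = det([0 4 -4; 1 -2 -1; 1 -4 3]) = -8
  − (-1) · M_43   where M_43 = det([2 0 -4; 0 1 -1; 3 1 3]) = 20
det = (-1)·(-1)·(-8) + (-1)·(-1)·(20) = 12

12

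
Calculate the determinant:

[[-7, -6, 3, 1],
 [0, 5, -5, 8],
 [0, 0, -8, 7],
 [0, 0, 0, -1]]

The matrix is upper triangular, so the determinant is the product of the diagonal entries:
det = (-7) · (5) · (-8) · (-1) = -280

-280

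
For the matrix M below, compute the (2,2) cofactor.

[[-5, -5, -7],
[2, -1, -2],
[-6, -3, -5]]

Delete row 2 and column 2; the remaining 2×2 submatrix is [-5 -7; -6 -5].
Its determinant is (-5)·(-5) − (-7)·(-6) = -17.
The cofactor carries sign (−1)^(2+2) = +1, so C_{2,2} = +(-17) = -17.

The cofactor is -17.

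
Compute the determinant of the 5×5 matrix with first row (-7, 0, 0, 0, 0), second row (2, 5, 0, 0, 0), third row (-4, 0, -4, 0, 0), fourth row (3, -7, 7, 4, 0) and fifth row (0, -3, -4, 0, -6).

The determinant is -3360.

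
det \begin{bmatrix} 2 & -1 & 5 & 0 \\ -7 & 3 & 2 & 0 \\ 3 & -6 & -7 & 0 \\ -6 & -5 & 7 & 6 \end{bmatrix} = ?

The determinant is 1140.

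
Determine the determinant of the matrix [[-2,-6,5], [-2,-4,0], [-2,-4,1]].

Expand along row 2:
  − (-2) · |-6 5; -4 1| = −(-2)·(-6 − (-20)) = 28
  + (-4) · |-2 5; -2 1| = (-4)·(-2 − (-10)) = -32
Sum: (28) + (-32) = -4

-4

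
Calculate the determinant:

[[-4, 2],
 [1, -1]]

det = (-4)·(-1) − 2·1 = 4 − 2 = 2

2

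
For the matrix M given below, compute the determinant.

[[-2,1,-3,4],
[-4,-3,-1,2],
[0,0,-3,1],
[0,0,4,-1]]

M is block upper-triangular with a 2×2 block and a 2×2 block on the diagonal, so its determinant equals the product of the determinants of the diagonal blocks.
det of the 2×2 block = 10
det of the 2×2 block = -1
det = (10)·(-1) = -10

The determinant is -10.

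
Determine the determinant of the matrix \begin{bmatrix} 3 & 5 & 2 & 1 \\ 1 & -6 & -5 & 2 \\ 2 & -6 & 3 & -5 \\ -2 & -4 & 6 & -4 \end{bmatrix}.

Expand along row 1:
  + (3) · M_11   where M_11 = det([-6 -5 2; -6 3 -5; -4 6 -4]) = -136
  − (5) · M_12   where M_12 = det([1 -5 2; 2 3 -5; -2 6 -4]) = -36
  + (2) · M_13   where M_13 = det([1 -6 2; 2 -6 -5; -2 -4 -4]) = -144
  − (1) · M_14   where M_14 = det([1 -6 -5; 2 -6 3; -2 -4 6]) = 184
det = (+1)·(3)·(-136) + (-1)·(5)·(-36) + (+1)·(2)·(-144) + (-1)·(1)·(184) = -700

-700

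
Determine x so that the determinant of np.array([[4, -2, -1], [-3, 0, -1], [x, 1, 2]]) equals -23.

x = -9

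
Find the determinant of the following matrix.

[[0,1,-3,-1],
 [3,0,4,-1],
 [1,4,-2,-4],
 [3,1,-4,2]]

The determinant is -109.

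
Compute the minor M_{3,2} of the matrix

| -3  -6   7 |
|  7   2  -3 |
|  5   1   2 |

-40

Delete row 3 and column 2; the remaining 2×2 submatrix is [-3 7; 7 -3].
Its determinant is (-3)·(-3) − 7·7 = -40.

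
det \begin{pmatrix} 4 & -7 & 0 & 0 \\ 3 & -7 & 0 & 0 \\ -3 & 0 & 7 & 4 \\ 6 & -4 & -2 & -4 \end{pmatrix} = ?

The matrix is block lower-triangular with a 2×2 block and a 2×2 block on the diagonal, so its determinant equals the product of the determinants of the diagonal blocks.
det of the 2×2 block = -7
det of the 2×2 block = -20
det = (-7)·(-20) = 140

The determinant is 140.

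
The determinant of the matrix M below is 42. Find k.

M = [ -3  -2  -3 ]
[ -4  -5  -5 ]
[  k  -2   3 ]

Expanding along the column containing k, det(M) is linear in k: det(M) = (-5)·k + (27).
Set (-5)·k + (27) = 42  ⇒  (-5)·k = 15  ⇒  k = -3.

k = -3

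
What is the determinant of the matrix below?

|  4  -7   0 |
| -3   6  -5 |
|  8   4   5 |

Expand along row 1:
  + 4 · |6 -5; 4 5| = 4·(30 − (-20)) = 200
  − (-7) · |-3 -5; 8 5| = −(-7)·(-15 − (-40)) = 175
Sum: (200) + (175) = 375

375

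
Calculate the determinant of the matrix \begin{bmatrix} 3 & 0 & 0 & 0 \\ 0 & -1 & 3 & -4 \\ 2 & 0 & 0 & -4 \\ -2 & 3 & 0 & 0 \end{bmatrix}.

-108

Expand along row 1 (it has 3 zeros):
  + (3) · M_11   where M_11 = det([-1 3 -4; 0 0 -4; 3 0 0]) = -36
det = (+1)·(3)·(-36) = -108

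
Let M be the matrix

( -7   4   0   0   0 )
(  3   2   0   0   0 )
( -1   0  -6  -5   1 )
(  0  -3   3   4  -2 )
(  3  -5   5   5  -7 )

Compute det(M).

|M| = -1248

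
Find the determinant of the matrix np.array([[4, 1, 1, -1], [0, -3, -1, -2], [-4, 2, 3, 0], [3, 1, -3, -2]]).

189

Expand along row 2 (it has 1 zero):
  + (-3) · M_22   where M_22 = det([4 1 -1; -4 3 0; 3 -3 -2]) = -35
  − (-1) · M_23   where M_23 = det([4 1 -1; -4 2 0; 3 1 -2]) = -14
  + (-2) · M_24   where M_24 = det([4 1 1; -4 2 3; 3 1 -3]) = -49
det = (+1)·(-3)·(-35) + (-1)·(-1)·(-14) + (+1)·(-2)·(-49) = 189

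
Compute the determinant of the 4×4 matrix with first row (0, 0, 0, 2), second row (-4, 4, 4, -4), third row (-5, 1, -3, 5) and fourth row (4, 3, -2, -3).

384

Expand along row 1 (it has 3 zeros):
  − (2) · M_14   where M_14 = det([-4 4 4; -5 1 -3; 4 3 -2]) = -192
det = (-1)·(2)·(-192) = 384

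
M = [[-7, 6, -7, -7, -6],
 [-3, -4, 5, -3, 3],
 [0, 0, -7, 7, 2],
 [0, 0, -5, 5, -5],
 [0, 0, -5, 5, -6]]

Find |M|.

|M| = 0

M is block upper-triangular with a 2×2 block and a 3×3 block on the diagonal, so its determinant equals the product of the determinants of the diagonal blocks.
det of the 2×2 block = 46
det of the 3×3 block = 0
det = (46)·(0) = 0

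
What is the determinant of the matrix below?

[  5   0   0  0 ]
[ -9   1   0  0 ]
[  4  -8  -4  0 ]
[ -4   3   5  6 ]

The determinant is -120.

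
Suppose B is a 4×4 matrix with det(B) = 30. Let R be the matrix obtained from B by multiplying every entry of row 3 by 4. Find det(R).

Scaling one row by 4 multiplies the determinant by 4.
det(R) = (4)·(30) = 120

The determinant is 120.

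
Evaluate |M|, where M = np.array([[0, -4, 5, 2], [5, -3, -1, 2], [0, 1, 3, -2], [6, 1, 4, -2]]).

det(M) = 150

Expand along column 1 (it has 2 zeros):
  − (5) · M_21   where M_21 = det([-4 5 2; 1 3 -2; 1 4 -2]) = -6
  − (6) · M_41   where M_41 = det([-4 5 2; -3 -1 2; 1 3 -2]) = -20
det = (-1)·(5)·(-6) + (-1)·(6)·(-20) = 150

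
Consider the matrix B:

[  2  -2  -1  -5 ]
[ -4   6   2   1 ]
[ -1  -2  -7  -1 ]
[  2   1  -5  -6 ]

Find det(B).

The determinant is -647.

Expand along row 1:
  + (2) · M_11   where M_11 = det([6 2 1; -2 -7 -1; 1 -5 -6]) = 213
  − (-2) · M_12   where M_12 = det([-4 2 1; -1 -7 -1; 2 -5 -6]) = -145
  + (-1) · M_13   where M_13 = det([-4 6 1; -1 -2 -1; 2 1 -6]) = -97
  − (-5) · M_14   where M_14 = det([-4 6 2; -1 -2 -7; 2 1 -5]) = -176
det = (+1)·(2)·(213) + (-1)·(-2)·(-145) + (+1)·(-1)·(-97) + (-1)·(-5)·(-176) = -647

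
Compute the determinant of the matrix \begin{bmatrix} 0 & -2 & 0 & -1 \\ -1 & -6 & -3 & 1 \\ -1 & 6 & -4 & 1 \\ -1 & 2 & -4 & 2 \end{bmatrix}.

The determinant is 6.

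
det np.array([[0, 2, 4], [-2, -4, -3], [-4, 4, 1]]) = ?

-68

Expand along column 1:
  − (-2) · |2 4; 4 1| = −(-2)·(2 − 16) = -28
  + (-4) · |2 4; -4 -3| = (-4)·(-6 − (-16)) = -40
Sum: (-28) + (-40) = -68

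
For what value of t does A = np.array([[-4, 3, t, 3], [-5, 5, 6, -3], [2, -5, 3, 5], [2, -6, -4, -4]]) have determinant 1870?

t = -2

Expanding along the column containing t, det(A) is linear in t: det(A) = (-154)·t + (1562).
Set (-154)·t + (1562) = 1870  ⇒  (-154)·t = 308  ⇒  t = -2.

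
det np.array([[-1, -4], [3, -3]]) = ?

det = (-1)·(-3) − (-4)·3 = 3 − (-12) = 15

15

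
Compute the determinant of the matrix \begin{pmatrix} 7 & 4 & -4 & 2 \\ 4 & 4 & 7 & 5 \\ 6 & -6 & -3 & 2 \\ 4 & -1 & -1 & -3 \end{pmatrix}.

-2915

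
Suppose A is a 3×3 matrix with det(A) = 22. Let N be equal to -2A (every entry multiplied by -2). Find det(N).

For a 3×3 matrix, det(-2A) = (-2)^3·det(A) = -8·det(A).
det(N) = (-8)·(22) = -176

-176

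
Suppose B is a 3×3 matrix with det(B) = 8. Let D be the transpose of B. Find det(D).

8

det(Bᵀ) = det(B).
det(D) = (1)·(8) = 8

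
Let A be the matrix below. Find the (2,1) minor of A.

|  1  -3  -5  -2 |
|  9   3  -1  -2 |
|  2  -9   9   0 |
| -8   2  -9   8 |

The minor is -702.

Delete row 2 and column 1; the remaining 3×3 submatrix is [-3 -5 -2; -9 9 0; 2 -9 8].
Its determinant is -702.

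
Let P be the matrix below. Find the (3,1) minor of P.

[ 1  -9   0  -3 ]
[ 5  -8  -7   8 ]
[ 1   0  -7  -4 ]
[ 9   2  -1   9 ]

Delete row 3 and column 1; the remaining 3×3 submatrix is [-9 0 -3; -8 -7 8; 2 -1 9].
Its determinant is 429.

429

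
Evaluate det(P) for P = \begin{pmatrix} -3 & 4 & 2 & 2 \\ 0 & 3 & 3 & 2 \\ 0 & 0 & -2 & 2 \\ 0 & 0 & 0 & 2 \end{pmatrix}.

|P| = 36

P is upper triangular, so det(P) is the product of the diagonal entries:
det = (-3) · (3) · (-2) · (2) = 36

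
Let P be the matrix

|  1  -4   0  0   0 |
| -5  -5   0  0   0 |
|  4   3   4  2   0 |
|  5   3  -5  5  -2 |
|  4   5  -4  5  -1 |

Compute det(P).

-650

P is block lower-triangular with a 2×2 block and a 3×3 block on the diagonal, so its determinant equals the product of the determinants of the diagonal blocks.
det of the 2×2 block = -25
det of the 3×3 block = 26
det = (-25)·(26) = -650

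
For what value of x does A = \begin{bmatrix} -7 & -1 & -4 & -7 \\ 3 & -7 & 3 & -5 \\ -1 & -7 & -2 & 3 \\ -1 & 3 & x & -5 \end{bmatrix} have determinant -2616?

x = 5

Expanding along the column containing x, det(A) is linear in x: det(A) = (-592)·x + (344).
Set (-592)·x + (344) = -2616  ⇒  (-592)·x = -2960  ⇒  x = 5.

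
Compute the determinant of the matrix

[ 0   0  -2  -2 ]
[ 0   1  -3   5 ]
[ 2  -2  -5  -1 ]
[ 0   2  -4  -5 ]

The determinant is -68.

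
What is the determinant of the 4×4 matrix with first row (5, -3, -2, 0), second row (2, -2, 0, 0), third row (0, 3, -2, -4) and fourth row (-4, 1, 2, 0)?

The determinant is 16.

Expand along column 4 (it has 3 zeros):
  − (-4) · M_34   where M_34 = det([5 -3 -2; 2 -2 0; -4 1 2]) = 4
det = (-1)·(-4)·(4) = 16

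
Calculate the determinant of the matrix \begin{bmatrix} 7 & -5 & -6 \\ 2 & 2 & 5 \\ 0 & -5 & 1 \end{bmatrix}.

259

Expand along row 3:
  − (-5) · |7 -6; 2 5| = −(-5)·(35 − (-12)) = 235
  + 1 · |7 -5; 2 2| = 1·(14 − (-10)) = 24
Sum: (235) + (24) = 259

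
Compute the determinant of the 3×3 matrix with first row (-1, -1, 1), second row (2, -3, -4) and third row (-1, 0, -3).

Expand along row 3:
  + (-1) · |-1 1; -3 -4| = (-1)·(4 − (-3)) = -7
  + (-3) · |-1 -1; 2 -3| = (-3)·(3 − (-2)) = -15
Sum: (-7) + (-15) = -22

-22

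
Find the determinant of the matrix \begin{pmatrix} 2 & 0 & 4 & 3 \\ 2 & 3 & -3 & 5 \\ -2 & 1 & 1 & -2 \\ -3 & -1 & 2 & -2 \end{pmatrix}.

128

Expand along row 1 (it has 1 zero):
  + (2) · M_11   where M_11 = det([3 -3 5; 1 1 -2; -1 2 -2]) = 9
  + (4) · M_13   where M_13 = det([2 3 5; -2 1 -2; -3 -1 -2]) = 23
  − (3) · M_14   where M_14 = det([2 3 -3; -2 1 1; -3 -1 2]) = -6
det = (+1)·(2)·(9) + (+1)·(4)·(23) + (-1)·(3)·(-6) = 128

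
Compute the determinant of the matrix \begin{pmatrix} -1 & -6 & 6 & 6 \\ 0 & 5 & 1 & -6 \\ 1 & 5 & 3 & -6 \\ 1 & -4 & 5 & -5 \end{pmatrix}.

The determinant is 428.

Expand along row 2 (it has 1 zero):
  + (5) · M_22   where M_22 = det([-1 6 6; 1 3 -6; 1 5 -5]) = -9
  − (1) · M_23   where M_23 = det([-1 -6 6; 1 5 -6; 1 -4 -5]) = 1
  + (-6) · M_24   where M_24 = det([-1 -6 6; 1 5 3; 1 -4 5]) = -79
det = (+1)·(5)·(-9) + (-1)·(1)·(1) + (+1)·(-6)·(-79) = 428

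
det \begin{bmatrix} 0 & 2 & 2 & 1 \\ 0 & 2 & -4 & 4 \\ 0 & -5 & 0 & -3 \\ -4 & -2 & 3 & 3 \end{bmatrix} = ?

Expand along column 1 (it has 3 zeros):
  − (-4) · M_41   where M_41 = det([2 2 1; 2 -4 4; -5 0 -3]) = -24
det = (-1)·(-4)·(-24) = -96

-96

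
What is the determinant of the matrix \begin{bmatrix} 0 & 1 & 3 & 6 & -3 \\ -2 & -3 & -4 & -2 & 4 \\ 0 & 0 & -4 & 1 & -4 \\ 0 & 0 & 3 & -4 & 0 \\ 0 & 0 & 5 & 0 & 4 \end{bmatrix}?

The matrix is block upper-triangular with a 2×2 block and a 3×3 block on the diagonal, so its determinant equals the product of the determinants of the diagonal blocks.
det of the 2×2 block = 2
det of the 3×3 block = -28
det = (2)·(-28) = -56

-56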